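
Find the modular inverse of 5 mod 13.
5^(-1) ≡ 8 (mod 13). Verification: 5 × 8 = 40 ≡ 1 (mod 13)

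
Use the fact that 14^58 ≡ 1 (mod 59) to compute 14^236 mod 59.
By Fermat: 14^{58} ≡ 1 (mod 59). 236 = 4×58 + 4. So 14^{236} ≡ 14^{4} ≡ 7 (mod 59)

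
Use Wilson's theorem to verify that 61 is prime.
(60)! mod 61 = 60. Since this equals -1 (mod 61), Wilson confirms 61 is prime.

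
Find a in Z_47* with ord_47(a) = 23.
2 has order 23 mod 47 since 2^{23} ≡ 1 (mod 47) and no smaller power works.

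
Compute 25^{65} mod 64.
25

Using successive squaring:
Binary expansion of 65: 1000001
Powers of 25 mod 64 (each is the square of the previous):
  25^1 ≡ 25 (mod 64)
  25^2 ≡ 25² = 625 ≡ 49 (mod 64)
  25^4 ≡ 49² = 2401 ≡ 33 (mod 64)
  25^8 ≡ 33² = 1089 ≡ 1 (mod 64)
  25^16 ≡ 1² = 1 ≡ 1 (mod 64)
  25^32 ≡ 1² = 1 ≡ 1 (mod 64)
  25^64 ≡ 1² = 1 ≡ 1 (mod 64)
65 = 64 + 1, so 25^65 = 25^64 × 25^1 ≡ 1 × 25 (mod 64)
Multiplying step by step:
  1 × 25 = 25 ≡ 25 (mod 64)
Result: 25^65 ≡ 25 (mod 64)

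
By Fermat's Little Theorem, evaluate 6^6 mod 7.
By Fermat's Little Theorem, 6^{6} ≡ 1 (mod 7) since 7 is prime and gcd(6, 7) = 1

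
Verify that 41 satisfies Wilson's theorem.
(40)! mod 41 = 40. Since this equals -1 (mod 41), Wilson confirms 41 is prime.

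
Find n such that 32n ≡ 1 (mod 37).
32^(-1) ≡ 22 (mod 37). Verification: 32 × 22 = 704 ≡ 1 (mod 37)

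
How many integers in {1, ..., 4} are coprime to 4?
2

Prime factorization: 4 = 2^2
Using the formula φ(n) = n × Π(1 - 1/p) for each prime factor p:
φ(4) = 4 × (1 - 1/2)
φ(4) = 2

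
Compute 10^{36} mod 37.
1

Using successive squaring:
Binary expansion of 36: 100100
Powers of 10 mod 37 (each is the square of the previous):
  10^1 ≡ 10 (mod 37)
  10^2 ≡ 10² = 100 ≡ 26 (mod 37)
  10^4 ≡ 26² = 676 ≡ 10 (mod 37)
  10^8 ≡ 10² = 100 ≡ 26 (mod 37)
  10^16 ≡ 26² = 676 ≡ 10 (mod 37)
  10^32 ≡ 10² = 100 ≡ 26 (mod 37)
36 = 32 + 4, so 10^36 = 10^32 × 10^4 ≡ 26 × 10 (mod 37)
Multiplying step by step:
  26 × 10 = 260 ≡ 1 (mod 37)
Result: 10^36 ≡ 1 (mod 37)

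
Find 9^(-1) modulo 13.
3

Using Extended Euclidean Algorithm:
gcd(9, 13) = 1
Bezout coefficients: 9 × 3 + 13 × -2 = 1
So 9 × 3 ≡ 1 (mod 13)
The inverse is 3 mod 13 = 3
Verification: 9 × 3 = 27 = 2 × 13 + 1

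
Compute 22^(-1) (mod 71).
42

Using Extended Euclidean Algorithm:
gcd(22, 71) = 1
Bezout coefficients: 22 × -29 + 71 × 9 = 1
So 22 × -29 ≡ 1 (mod 71)
The inverse is -29 mod 71 = 42
Verification: 22 × 42 = 924 = 13 × 71 + 1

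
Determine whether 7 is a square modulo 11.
By Euler's criterion: 7^{5} ≡ 10 (mod 11). Since this equals -1 (≡ 10), 7 is not a QR.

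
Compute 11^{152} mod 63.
58

Using successive squaring:
Binary expansion of 152: 10011000
Powers of 11 mod 63 (each is the square of the previous):
  11^1 ≡ 11 (mod 63)
  11^2 ≡ 11² = 121 ≡ 58 (mod 63)
  11^4 ≡ 58² = 3364 ≡ 25 (mod 63)
  11^8 ≡ 25² = 625 ≡ 58 (mod 63)
  11^16 ≡ 58² = 3364 ≡ 25 (mod 63)
  11^32 ≡ 25² = 625 ≡ 58 (mod 63)
  11^64 ≡ 58² = 3364 ≡ 25 (mod 63)
  11^128 ≡ 25² = 625 ≡ 58 (mod 63)
152 = 128 + 16 + 8, so 11^152 = 11^128 × 11^16 × 11^8 ≡ 58 × 25 × 58 (mod 63)
Multiplying step by step:
  58 × 25 = 1450 ≡ 1 (mod 63)
  1 × 58 = 58 ≡ 58 (mod 63)
Result: 11^152 ≡ 58 (mod 63)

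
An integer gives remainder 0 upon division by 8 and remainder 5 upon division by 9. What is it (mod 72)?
M = 8 × 9 = 72. M₁ = 9, y₁ ≡ 1 (mod 8). M₂ = 8, y₂ ≡ 8 (mod 9). y = 0×9×1 + 5×8×8 ≡ 32 (mod 72). The smallest positive such number is 32.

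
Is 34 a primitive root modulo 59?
p - 1 = 58 has prime divisors 2, 29. Check 34^(58/q) mod 59 for each: 34^(58/2) = 34^29 ≡ 58, 34^(58/29) = 34^2 ≡ 35 (mod 59). None of these is 1, so 34 has order 58 = φ(59), so it is a primitive root mod 59.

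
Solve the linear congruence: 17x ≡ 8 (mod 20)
4

Since gcd(17, 20) = 1 divides 8, a solution exists.
Multiply both sides by the inverse of 17 mod 20:
  17^(-1) mod 20 = 13
  x ≡ 13 × 8 ≡ 104 ≡ 4 (mod 20)
Verification: 17 × 4 = 68 = 3 × 20 + 8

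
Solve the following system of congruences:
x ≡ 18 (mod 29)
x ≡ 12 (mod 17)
250

Using the Chinese Remainder Theorem:
M = product of moduli = 493
For equation 1: M_1 = 17, 17 ≡ 17 (mod 29), inverse of 17 mod 29 is 12 (check: 17 × 12 = 204 ≡ 1 (mod 29))
For equation 2: M_2 = 29, 29 ≡ 12 (mod 17), inverse of 29 mod 17 is 10 (check: 12 × 10 = 120 ≡ 1 (mod 17))
Combine: x ≡ Σ r_i×M_i×(M_i⁻¹ mod m_i) = 18×17×12 + 12×29×10 = 3672 + 3480 = 7152
7152 mod 493 = 250
x ≡ 250 (mod 493)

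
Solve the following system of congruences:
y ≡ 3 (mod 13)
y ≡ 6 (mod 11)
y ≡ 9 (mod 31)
2954

Using the Chinese Remainder Theorem:
M = product of moduli = 4433
For equation 1: M_1 = 341, 341 ≡ 3 (mod 13), inverse of 341 mod 13 is 9 (check: 3 × 9 = 27 ≡ 1 (mod 13))
For equation 2: M_2 = 403, 403 ≡ 7 (mod 11), inverse of 403 mod 11 is 8 (check: 7 × 8 = 56 ≡ 1 (mod 11))
For equation 3: M_3 = 143, 143 ≡ 19 (mod 31), inverse of 143 mod 31 is 18 (check: 19 × 18 = 342 ≡ 1 (mod 31))
Combine: y ≡ Σ r_i×M_i×(M_i⁻¹ mod m_i) = 3×341×9 + 6×403×8 + 9×143×18 = 9207 + 19344 + 23166 = 51717
51717 mod 4433 = 2954
y ≡ 2954 (mod 4433)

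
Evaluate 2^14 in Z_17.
Using repeated squaring. 14 = 8 + 4 + 2 (binary 1110). Repeated squaring mod 17: 2^1 ≡ 2; 2^2 ≡ 2² = 4 ≡ 4; 2^4 ≡ 4² = 16 ≡ 16; 2^8 ≡ 16² = 256 ≡ 1. Multiply: 2^14 = 2^8 × 2^4 × 2^2 ≡ 1 × 16 × 4 (mod 17): 1 × 16 = 16 ≡ 16; 16 × 4 = 64 ≡ 13. So 2^14 ≡ 13 (mod 17).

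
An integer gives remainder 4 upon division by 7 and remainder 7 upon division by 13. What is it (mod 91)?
M = 7 × 13 = 91. M₁ = 13, y₁ ≡ 6 (mod 7). M₂ = 7, y₂ ≡ 2 (mod 13). x = 4×13×6 + 7×7×2 ≡ 46 (mod 91). The smallest positive such number is 46.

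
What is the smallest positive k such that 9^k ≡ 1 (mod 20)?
Powers of 9 mod 20: 9^1≡9, 9^2≡1. Order = 2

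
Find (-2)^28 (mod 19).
Using Fermat: (-2)^{18} ≡ 1 (mod 19). 28 ≡ 10 (mod 18). So (-2)^{28} ≡ (-2)^{10} ≡ 17 (mod 19)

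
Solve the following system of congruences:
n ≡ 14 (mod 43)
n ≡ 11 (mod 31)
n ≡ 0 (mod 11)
14333

Using the Chinese Remainder Theorem:
M = product of moduli = 14663
For equation 1: M_1 = 341, 341 ≡ 40 (mod 43), inverse of 341 mod 43 is 14 (check: 40 × 14 = 560 ≡ 1 (mod 43))
For equation 2: M_2 = 473, 473 ≡ 8 (mod 31), inverse of 473 mod 31 is 4 (check: 8 × 4 = 32 ≡ 1 (mod 31))
For equation 3: M_3 = 1333, 1333 ≡ 2 (mod 11), inverse of 1333 mod 11 is 6 (check: 2 × 6 = 12 ≡ 1 (mod 11))
Combine: n ≡ Σ r_i×M_i×(M_i⁻¹ mod m_i) = 14×341×14 + 11×473×4 + 0×1333×6 = 66836 + 20812 + 0 = 87648
87648 mod 14663 = 14333
n ≡ 14333 (mod 14663)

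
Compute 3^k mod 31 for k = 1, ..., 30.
g^1, g^2, ..., g^{30} mod 31: {3, 9, 27, 19, 26, 16, 17, 20, 29, 25, 13, 8, 24, 10, 30, 28, 22, 4, 12, 5, 15, 14, 11, 2, 6, 18, 23, 7, 21, 1}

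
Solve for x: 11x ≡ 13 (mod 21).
5

Since gcd(11, 21) = 1 divides 13, a solution exists.
Multiply both sides by the inverse of 11 mod 21:
  11^(-1) mod 21 = 2
  x ≡ 2 × 13 ≡ 26 ≡ 5 (mod 21)
Verification: 11 × 5 = 55 = 2 × 21 + 13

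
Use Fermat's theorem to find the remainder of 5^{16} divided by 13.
1

By Fermat's Little Theorem, a^(p-1) ≡ 1 (mod p) for prime p and gcd(a, p) = 1
Here p = 13, so 5^12 ≡ 1 (mod 13)
We can reduce the exponent: 16 mod 12 = 4
So 5^16 ≡ 5^4 (mod 13)
Computing: 5^4 mod 13 = 1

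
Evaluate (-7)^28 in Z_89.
Using repeated squaring. (-7) ≡ 82 (mod 89). 28 = 16 + 8 + 4 (binary 11100). Repeated squaring mod 89: 82^1 ≡ 82; 82^2 ≡ 82² = 6724 ≡ 49; 82^4 ≡ 49² = 2401 ≡ 87; 82^8 ≡ 87² = 7569 ≡ 4; 82^16 ≡ 4² = 16 ≡ 16. Multiply: (-7)^28 ≡ 82^16 × 82^8 × 82^4 ≡ 16 × 4 × 87 (mod 89): 16 × 4 = 64 ≡ 64; 64 × 87 = 5568 ≡ 50. So (-7)^28 ≡ 50 (mod 89).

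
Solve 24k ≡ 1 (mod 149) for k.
24^(-1) ≡ 118 (mod 149). Verification: 24 × 118 = 2832 ≡ 1 (mod 149)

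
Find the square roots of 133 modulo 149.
The square roots of 133 mod 149 are 122 and 27. Verify: 122² = 14884 ≡ 133 (mod 149)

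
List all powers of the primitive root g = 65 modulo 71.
g^1, g^2, ..., g^{70} mod 71: {65, 36, 68, 18, 34, 9, 17, 40, 44, 20, 22, 10, 11, 5, 41, 38, 56, 19, 28, 45, 14, 58, 7, 29, 39, 50, 55, 25, 63, 48, 67, 24, 69, 12, 70, 6, 35, 3, 53, 37, 62, 54, 31, 27, 51, 49, 61, 60, 66, 30, 33, 15, 52, 43, 26, 57, 13, 64, 42, 32, 21, 16, 46, 8, 23, 4, 47, 2, 59, 1}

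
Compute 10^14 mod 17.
Using repeated squaring. 14 = 8 + 4 + 2 (binary 1110). Repeated squaring mod 17: 10^1 ≡ 10; 10^2 ≡ 10² = 100 ≡ 15; 10^4 ≡ 15² = 225 ≡ 4; 10^8 ≡ 4² = 16 ≡ 16. Multiply: 10^14 = 10^8 × 10^4 × 10^2 ≡ 16 × 4 × 15 (mod 17): 16 × 4 = 64 ≡ 13; 13 × 15 = 195 ≡ 8. So 10^14 ≡ 8 (mod 17).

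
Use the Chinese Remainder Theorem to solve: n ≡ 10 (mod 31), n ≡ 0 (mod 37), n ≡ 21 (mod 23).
3885

Using the Chinese Remainder Theorem:
M = product of moduli = 26381
For equation 1: M_1 = 851, 851 ≡ 14 (mod 31), inverse of 851 mod 31 is 20 (check: 14 × 20 = 280 ≡ 1 (mod 31))
For equation 2: M_2 = 713, 713 ≡ 10 (mod 37), inverse of 713 mod 37 is 26 (check: 10 × 26 = 260 ≡ 1 (mod 37))
For equation 3: M_3 = 1147, 1147 ≡ 20 (mod 23), inverse of 1147 mod 23 is 15 (check: 20 × 15 = 300 ≡ 1 (mod 23))
Combine: n ≡ Σ r_i×M_i×(M_i⁻¹ mod m_i) = 10×851×20 + 0×713×26 + 21×1147×15 = 170200 + 0 + 361305 = 531505
531505 mod 26381 = 3885
n ≡ 3885 (mod 26381)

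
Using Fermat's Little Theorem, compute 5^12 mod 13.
By Fermat's Little Theorem, 5^{12} ≡ 1 (mod 13) since 13 is prime and gcd(5, 13) = 1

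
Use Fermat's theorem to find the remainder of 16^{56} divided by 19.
9

By Fermat's Little Theorem, a^(p-1) ≡ 1 (mod p) for prime p and gcd(a, p) = 1
Here p = 19, so 16^18 ≡ 1 (mod 19)
We can reduce the exponent: 56 mod 18 = 2
So 16^56 ≡ 16^2 (mod 19)
Computing: 16^2 mod 19 = 9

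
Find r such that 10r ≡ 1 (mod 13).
10^(-1) ≡ 4 (mod 13). Verification: 10 × 4 = 40 ≡ 1 (mod 13)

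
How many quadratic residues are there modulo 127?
For prime 127, there are (p-1)/2 = (127-1)/2 = 63 quadratic residues (excluding 0).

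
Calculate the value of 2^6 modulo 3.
6 = 4 + 2 (binary 110). Repeated squaring mod 3: 2^1 ≡ 2; 2^2 ≡ 2² = 4 ≡ 1; 2^4 ≡ 1² = 1 ≡ 1. Multiply: 2^6 = 2^4 × 2^2 ≡ 1 × 1 (mod 3): 1 × 1 = 1 ≡ 1. So 2^6 ≡ 1 (mod 3).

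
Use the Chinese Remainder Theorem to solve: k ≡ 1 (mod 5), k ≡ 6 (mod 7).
6

Using the Chinese Remainder Theorem:
M = product of moduli = 35
For equation 1: M_1 = 7, 7 ≡ 2 (mod 5), inverse of 7 mod 5 is 3 (check: 2 × 3 = 6 ≡ 1 (mod 5))
For equation 2: M_2 = 5, 5 ≡ 5 (mod 7), inverse of 5 mod 7 is 3 (check: 5 × 3 = 15 ≡ 1 (mod 7))
Combine: k ≡ Σ r_i×M_i×(M_i⁻¹ mod m_i) = 1×7×3 + 6×5×3 = 21 + 90 = 111
111 mod 35 = 6
k ≡ 6 (mod 35)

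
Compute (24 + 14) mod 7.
3

(24 + 14) = 38
38 mod 7 = 3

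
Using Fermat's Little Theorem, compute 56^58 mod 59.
By Fermat's Little Theorem, 56^{58} ≡ 1 (mod 59) since 59 is prime and gcd(56, 59) = 1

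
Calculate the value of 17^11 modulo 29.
Using repeated squaring. 11 = 8 + 2 + 1 (binary 1011). Repeated squaring mod 29: 17^1 ≡ 17; 17^2 ≡ 17² = 289 ≡ 28; 17^4 ≡ 28² = 784 ≡ 1; 17^8 ≡ 1² = 1 ≡ 1. Multiply: 17^11 = 17^8 × 17^2 × 17^1 ≡ 1 × 28 × 17 (mod 29): 1 × 28 = 28 ≡ 28; 28 × 17 = 476 ≡ 12. So 17^11 ≡ 12 (mod 29).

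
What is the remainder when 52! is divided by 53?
By Wilson's theorem, (52)! ≡ -1 ≡ 52 (mod 53)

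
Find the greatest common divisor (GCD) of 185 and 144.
1

Using the Euclidean algorithm:
185 = 1 × 144 + 41
144 = 3 × 41 + 21
41 = 1 × 21 + 20
21 = 1 × 20 + 1
20 = 20 × 1 + 0

GCD(185, 144) = 1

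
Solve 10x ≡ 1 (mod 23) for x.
7

Using Extended Euclidean Algorithm:
gcd(10, 23) = 1
Bezout coefficients: 10 × 7 + 23 × -3 = 1
So 10 × 7 ≡ 1 (mod 23)
The inverse is 7 mod 23 = 7
Verification: 10 × 7 = 70 = 3 × 23 + 1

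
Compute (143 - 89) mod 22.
10

(143 - 89) = 54
54 mod 22 = 10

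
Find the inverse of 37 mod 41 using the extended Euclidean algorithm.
Extended GCD: 37(10) + 41(-9) = 1. So 37^(-1) ≡ 10 ≡ 10 (mod 41). Verify: 37 × 10 = 370 ≡ 1 (mod 41)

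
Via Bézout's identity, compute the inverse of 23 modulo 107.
Extended GCD: 23(14) + 107(-3) = 1. So 23^(-1) ≡ 14 ≡ 14 (mod 107). Verify: 23 × 14 = 322 ≡ 1 (mod 107)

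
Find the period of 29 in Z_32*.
Powers of 29 mod 32: 29^1≡29, 29^2≡9, 29^3≡5, 29^4≡17, 29^5≡13, 29^6≡25, 29^7≡21, 29^8≡1. Order = 8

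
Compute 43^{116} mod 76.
61

Using successive squaring:
Binary expansion of 116: 1110100
Powers of 43 mod 76 (each is the square of the previous):
  43^1 ≡ 43 (mod 76)
  43^2 ≡ 43² = 1849 ≡ 25 (mod 76)
  43^4 ≡ 25² = 625 ≡ 17 (mod 76)
  43^8 ≡ 17² = 289 ≡ 61 (mod 76)
  43^16 ≡ 61² = 3721 ≡ 73 (mod 76)
  43^32 ≡ 73² = 5329 ≡ 9 (mod 76)
  43^64 ≡ 9² = 81 ≡ 5 (mod 76)
116 = 64 + 32 + 16 + 4, so 43^116 = 43^64 × 43^32 × 43^16 × 43^4 ≡ 5 × 9 × 73 × 17 (mod 76)
Multiplying step by step:
  5 × 9 = 45 ≡ 45 (mod 76)
  45 × 73 = 3285 ≡ 17 (mod 76)
  17 × 17 = 289 ≡ 61 (mod 76)
Result: 43^116 ≡ 61 (mod 76)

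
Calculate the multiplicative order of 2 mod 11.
Powers of 2 mod 11: 2^1≡2, 2^2≡4, 2^3≡8, 2^4≡5, 2^5≡10, 2^6≡9, 2^7≡7, 2^8≡3, 2^9≡6, 2^10≡1. Order = 10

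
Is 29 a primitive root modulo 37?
No

To verify, check if 29^(36/q) ≢ 1 (mod 37) for each prime divisor q of 36
Divisors of 36 = 36: [1, 2, 3, 4, 6, 9, 12, 18, 36]
  29^(36/2) = 29^18 ≡ 36 (mod 37)
  29^(36/3) = 29^12 ≡ 1 (mod 37)
Conclusion: 29 is not a primitive root modulo 37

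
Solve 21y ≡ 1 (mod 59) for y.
45

Using Extended Euclidean Algorithm:
gcd(21, 59) = 1
Bezout coefficients: 21 × -14 + 59 × 5 = 1
So 21 × -14 ≡ 1 (mod 59)
The inverse is -14 mod 59 = 45
Verification: 21 × 45 = 945 = 16 × 59 + 1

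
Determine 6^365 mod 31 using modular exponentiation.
Using Fermat: 6^{30} ≡ 1 (mod 31). 365 ≡ 5 (mod 30). So 6^{365} ≡ 6^{5} ≡ 26 (mod 31)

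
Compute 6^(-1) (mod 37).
6^(-1) ≡ 31 (mod 37). Verification: 6 × 31 = 186 ≡ 1 (mod 37)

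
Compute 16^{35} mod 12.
4

Using successive squaring:
Binary expansion of 35: 100011
Powers of 16 mod 12 (each is the square of the previous):
  16^1 ≡ 4 (mod 12)
  16^2 ≡ 4² = 16 ≡ 4 (mod 12)
  16^4 ≡ 4² = 16 ≡ 4 (mod 12)
  16^8 ≡ 4² = 16 ≡ 4 (mod 12)
  16^16 ≡ 4² = 16 ≡ 4 (mod 12)
  16^32 ≡ 4² = 16 ≡ 4 (mod 12)
35 = 32 + 2 + 1, so 16^35 = 16^32 × 16^2 × 16^1 ≡ 4 × 4 × 4 (mod 12)
Multiplying step by step:
  4 × 4 = 16 ≡ 4 (mod 12)
  4 × 4 = 16 ≡ 4 (mod 12)
Result: 16^35 ≡ 4 (mod 12)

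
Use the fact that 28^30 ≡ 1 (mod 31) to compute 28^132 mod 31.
By Fermat: 28^{30} ≡ 1 (mod 31). 132 = 4×30 + 12. So 28^{132} ≡ 28^{12} ≡ 8 (mod 31)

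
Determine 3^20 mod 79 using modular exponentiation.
Using repeated squaring. 20 = 16 + 4 (binary 10100). Repeated squaring mod 79: 3^1 ≡ 3; 3^2 ≡ 3² = 9 ≡ 9; 3^4 ≡ 9² = 81 ≡ 2; 3^8 ≡ 2² = 4 ≡ 4; 3^16 ≡ 4² = 16 ≡ 16. Multiply: 3^20 = 3^16 × 3^4 ≡ 16 × 2 (mod 79): 16 × 2 = 32 ≡ 32. So 3^20 ≡ 32 (mod 79).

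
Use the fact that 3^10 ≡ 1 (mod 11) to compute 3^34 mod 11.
By Fermat: 3^{10} ≡ 1 (mod 11). 34 = 3×10 + 4. So 3^{34} ≡ 3^{4} ≡ 4 (mod 11)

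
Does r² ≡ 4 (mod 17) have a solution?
By Euler's criterion: 4^{8} ≡ 1 (mod 17). Since this equals 1, 4 is a QR.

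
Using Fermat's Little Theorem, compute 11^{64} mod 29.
16

By Fermat's Little Theorem, a^(p-1) ≡ 1 (mod p) for prime p and gcd(a, p) = 1
Here p = 29, so 11^28 ≡ 1 (mod 29)
We can reduce the exponent: 64 mod 28 = 8
So 11^64 ≡ 11^8 (mod 29)
Computing: 11^8 mod 29 = 16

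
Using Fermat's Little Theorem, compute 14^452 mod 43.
By Fermat: 14^{42} ≡ 1 (mod 43). 452 ≡ 32 (mod 42). So 14^{452} ≡ 14^{32} ≡ 10 (mod 43)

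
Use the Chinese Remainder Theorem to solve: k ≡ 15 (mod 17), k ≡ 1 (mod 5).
66

Using the Chinese Remainder Theorem:
M = product of moduli = 85
For equation 1: M_1 = 5, 5 ≡ 5 (mod 17), inverse of 5 mod 17 is 7 (check: 5 × 7 = 35 ≡ 1 (mod 17))
For equation 2: M_2 = 17, 17 ≡ 2 (mod 5), inverse of 17 mod 5 is 3 (check: 2 × 3 = 6 ≡ 1 (mod 5))
Combine: k ≡ Σ r_i×M_i×(M_i⁻¹ mod m_i) = 15×5×7 + 1×17×3 = 525 + 51 = 576
576 mod 85 = 66
k ≡ 66 (mod 85)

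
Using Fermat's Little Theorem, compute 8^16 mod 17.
By Fermat's Little Theorem, 8^{16} ≡ 1 (mod 17) since 17 is prime and gcd(8, 17) = 1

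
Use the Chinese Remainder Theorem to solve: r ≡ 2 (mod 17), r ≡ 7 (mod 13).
M = 17 × 13 = 221. M₁ = 13, y₁ ≡ 4 (mod 17). M₂ = 17, y₂ ≡ 10 (mod 13). r = 2×13×4 + 7×17×10 ≡ 189 (mod 221)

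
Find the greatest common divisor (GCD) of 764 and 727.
1

Using the Euclidean algorithm:
764 = 1 × 727 + 37
727 = 19 × 37 + 24
37 = 1 × 24 + 13
24 = 1 × 13 + 11
13 = 1 × 11 + 2
11 = 5 × 2 + 1
2 = 2 × 1 + 0

GCD(764, 727) = 1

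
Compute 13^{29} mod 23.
9

Using successive squaring:
Binary expansion of 29: 11101
Powers of 13 mod 23 (each is the square of the previous):
  13^1 ≡ 13 (mod 23)
  13^2 ≡ 13² = 169 ≡ 8 (mod 23)
  13^4 ≡ 8² = 64 ≡ 18 (mod 23)
  13^8 ≡ 18² = 324 ≡ 2 (mod 23)
  13^16 ≡ 2² = 4 ≡ 4 (mod 23)
29 = 16 + 8 + 4 + 1, so 13^29 = 13^16 × 13^8 × 13^4 × 13^1 ≡ 4 × 2 × 18 × 13 (mod 23)
Multiplying step by step:
  4 × 2 = 8 ≡ 8 (mod 23)
  8 × 18 = 144 ≡ 6 (mod 23)
  6 × 13 = 78 ≡ 9 (mod 23)
Result: 13^29 ≡ 9 (mod 23)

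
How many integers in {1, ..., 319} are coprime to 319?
280

Prime factorization: 319 = 11 × 29
Using the formula φ(n) = n × Π(1 - 1/p) for each prime factor p:
φ(319) = 319 × (1 - 1/11) × (1 - 1/29)
φ(319) = 280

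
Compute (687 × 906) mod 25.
22

(687 × 906) = 622422
622422 mod 25 = 22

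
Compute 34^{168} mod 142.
72

Using successive squaring:
Binary expansion of 168: 10101000
Powers of 34 mod 142 (each is the square of the previous):
  34^1 ≡ 34 (mod 142)
  34^2 ≡ 34² = 1156 ≡ 20 (mod 142)
  34^4 ≡ 20² = 400 ≡ 116 (mod 142)
  34^8 ≡ 116² = 13456 ≡ 108 (mod 142)
  34^16 ≡ 108² = 11664 ≡ 20 (mod 142)
  34^32 ≡ 20² = 400 ≡ 116 (mod 142)
  34^64 ≡ 116² = 13456 ≡ 108 (mod 142)
  34^128 ≡ 108² = 11664 ≡ 20 (mod 142)
168 = 128 + 32 + 8, so 34^168 = 34^128 × 34^32 × 34^8 ≡ 20 × 116 × 108 (mod 142)
Multiplying step by step:
  20 × 116 = 2320 ≡ 48 (mod 142)
  48 × 108 = 5184 ≡ 72 (mod 142)
Result: 34^168 ≡ 72 (mod 142)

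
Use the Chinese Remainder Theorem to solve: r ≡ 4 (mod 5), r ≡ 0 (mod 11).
M = 5 × 11 = 55. M₁ = 11, y₁ ≡ 1 (mod 5). M₂ = 5, y₂ ≡ 9 (mod 11). r = 4×11×1 + 0×5×9 ≡ 44 (mod 55)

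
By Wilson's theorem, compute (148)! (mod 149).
By Wilson's theorem, (148)! ≡ -1 ≡ 148 (mod 149)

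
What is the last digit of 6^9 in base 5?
6 ≡ 1 (mod 5). 9 = 8 + 1 (binary 1001). Repeated squaring mod 5: 1^1 ≡ 1; 1^2 ≡ 1² = 1 ≡ 1; 1^4 ≡ 1² = 1 ≡ 1; 1^8 ≡ 1² = 1 ≡ 1. Multiply: 6^9 ≡ 1^8 × 1^1 ≡ 1 × 1 (mod 5): 1 × 1 = 1 ≡ 1. So 6^9 ≡ 1 (mod 5).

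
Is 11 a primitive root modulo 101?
Yes

To verify, check if 11^(100/q) ≢ 1 (mod 101) for each prime divisor q of 100
Divisors of 100 = 100: [1, 2, 4, 5, 10, 20, 25, 50, 100]
  11^(100/2) = 11^50 ≡ 100 (mod 101)
  11^(100/5) = 11^20 ≡ 87 (mod 101)
Conclusion: 11 is a primitive root modulo 101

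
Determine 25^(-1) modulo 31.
25^(-1) ≡ 5 (mod 31). Verification: 25 × 5 = 125 ≡ 1 (mod 31)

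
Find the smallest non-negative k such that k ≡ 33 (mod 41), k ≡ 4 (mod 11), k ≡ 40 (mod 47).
9299

Using the Chinese Remainder Theorem:
M = product of moduli = 21197
For equation 1: M_1 = 517, 517 ≡ 25 (mod 41), inverse of 517 mod 41 is 23 (check: 25 × 23 = 575 ≡ 1 (mod 41))
For equation 2: M_2 = 1927, 1927 ≡ 2 (mod 11), inverse of 1927 mod 11 is 6 (check: 2 × 6 = 12 ≡ 1 (mod 11))
For equation 3: M_3 = 451, 451 ≡ 28 (mod 47), inverse of 451 mod 47 is 42 (check: 28 × 42 = 1176 ≡ 1 (mod 47))
Combine: k ≡ Σ r_i×M_i×(M_i⁻¹ mod m_i) = 33×517×23 + 4×1927×6 + 40×451×42 = 392403 + 46248 + 757680 = 1196331
1196331 mod 21197 = 9299
k ≡ 9299 (mod 21197)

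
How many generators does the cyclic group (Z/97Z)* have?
32

The number of primitive roots modulo p is φ(p-1) = φ(96)
φ(96) = 32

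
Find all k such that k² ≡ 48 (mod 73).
The square roots of 48 mod 73 are 11 and 62. Verify: 11² = 121 ≡ 48 (mod 73)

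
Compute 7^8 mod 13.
8 = 8 (binary 1000). Repeated squaring mod 13: 7^1 ≡ 7; 7^2 ≡ 7² = 49 ≡ 10; 7^4 ≡ 10² = 100 ≡ 9; 7^8 ≡ 9² = 81 ≡ 3. So 7^8 ≡ 3 (mod 13).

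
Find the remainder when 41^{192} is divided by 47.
By Fermat: 41^{46} ≡ 1 (mod 47). 192 = 4×46 + 8. So 41^{192} ≡ 41^{8} ≡ 24 (mod 47)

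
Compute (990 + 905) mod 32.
7

(990 + 905) = 1895
1895 mod 32 = 7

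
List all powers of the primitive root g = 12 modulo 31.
g^1, g^2, ..., g^{30} mod 31: {12, 20, 23, 28, 26, 2, 24, 9, 15, 25, 21, 4, 17, 18, 30, 19, 11, 8, 3, 5, 29, 7, 22, 16, 6, 10, 27, 14, 13, 1}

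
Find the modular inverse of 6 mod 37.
6^(-1) ≡ 31 (mod 37). Verification: 6 × 31 = 186 ≡ 1 (mod 37)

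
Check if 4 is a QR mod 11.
By Euler's criterion: 4^{5} ≡ 1 (mod 11). Since this equals 1, 4 is a QR.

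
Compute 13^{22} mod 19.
4

Using successive squaring:
Binary expansion of 22: 10110
Powers of 13 mod 19 (each is the square of the previous):
  13^1 ≡ 13 (mod 19)
  13^2 ≡ 13² = 169 ≡ 17 (mod 19)
  13^4 ≡ 17² = 289 ≡ 4 (mod 19)
  13^8 ≡ 4² = 16 ≡ 16 (mod 19)
  13^16 ≡ 16² = 256 ≡ 9 (mod 19)
22 = 16 + 4 + 2, so 13^22 = 13^16 × 13^4 × 13^2 ≡ 9 × 4 × 17 (mod 19)
Multiplying step by step:
  9 × 4 = 36 ≡ 17 (mod 19)
  17 × 17 = 289 ≡ 4 (mod 19)
Result: 13^22 ≡ 4 (mod 19)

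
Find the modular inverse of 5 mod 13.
5^(-1) ≡ 8 (mod 13). Verification: 5 × 8 = 40 ≡ 1 (mod 13)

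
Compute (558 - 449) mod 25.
9

(558 - 449) = 109
109 mod 25 = 9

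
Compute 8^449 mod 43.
Using Fermat: 8^{42} ≡ 1 (mod 43). 449 ≡ 29 (mod 42). So 8^{449} ≡ 8^{29} ≡ 8 (mod 43)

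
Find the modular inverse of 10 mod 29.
10^(-1) ≡ 3 (mod 29). Verification: 10 × 3 = 30 ≡ 1 (mod 29)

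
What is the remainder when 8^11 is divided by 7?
Using Fermat: 8^{6} ≡ 1 (mod 7). 11 ≡ 5 (mod 6). So 8^{11} ≡ 8^{5} ≡ 1 (mod 7)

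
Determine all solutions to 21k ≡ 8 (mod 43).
27

Since gcd(21, 43) = 1 divides 8, a solution exists.
Multiply both sides by the inverse of 21 mod 43:
  21^(-1) mod 43 = 41
  x ≡ 41 × 8 ≡ 328 ≡ 27 (mod 43)
Verification: 21 × 27 = 567 = 13 × 43 + 8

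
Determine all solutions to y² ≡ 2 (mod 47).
The square roots of 2 mod 47 are 7 and 40. Verify: 7² = 49 ≡ 2 (mod 47)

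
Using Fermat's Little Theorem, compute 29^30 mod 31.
By Fermat's Little Theorem, 29^{30} ≡ 1 (mod 31) since 31 is prime and gcd(29, 31) = 1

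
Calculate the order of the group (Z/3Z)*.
2

Prime factorization: 3 = 3
Using the formula φ(n) = n × Π(1 - 1/p) for each prime factor p:
φ(3) = 3 × (1 - 1/3)
φ(3) = 2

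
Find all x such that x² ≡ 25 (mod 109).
The square roots of 25 mod 109 are 5 and 104. Verify: 5² = 25 ≡ 25 (mod 109)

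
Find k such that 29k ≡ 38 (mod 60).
22

Since gcd(29, 60) = 1 divides 38, a solution exists.
Multiply both sides by the inverse of 29 mod 60:
  29^(-1) mod 60 = 29
  x ≡ 29 × 38 ≡ 1102 ≡ 22 (mod 60)
Verification: 29 × 22 = 638 = 10 × 60 + 38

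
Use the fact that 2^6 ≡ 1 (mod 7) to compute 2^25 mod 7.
By Fermat: 2^{6} ≡ 1 (mod 7). 25 = 4×6 + 1. So 2^{25} ≡ 2^{1} ≡ 2 (mod 7)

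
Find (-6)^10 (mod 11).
(-6) ≡ 5 (mod 11). 10 = 8 + 2 (binary 1010). Repeated squaring mod 11: 5^1 ≡ 5; 5^2 ≡ 5² = 25 ≡ 3; 5^4 ≡ 3² = 9 ≡ 9; 5^8 ≡ 9² = 81 ≡ 4. Multiply: (-6)^10 ≡ 5^8 × 5^2 ≡ 4 × 3 (mod 11): 4 × 3 = 12 ≡ 1. So (-6)^10 ≡ 1 (mod 11).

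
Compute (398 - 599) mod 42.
9

(398 - 599) = -201
-201 mod 42 = 9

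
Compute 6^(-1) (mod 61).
51

Using Extended Euclidean Algorithm:
gcd(6, 61) = 1
Bezout coefficients: 6 × -10 + 61 × 1 = 1
So 6 × -10 ≡ 1 (mod 61)
The inverse is -10 mod 61 = 51
Verification: 6 × 51 = 306 = 5 × 61 + 1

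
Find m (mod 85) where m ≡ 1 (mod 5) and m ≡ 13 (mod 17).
M = 5 × 17 = 85. M₁ = 17, y₁ ≡ 3 (mod 5). M₂ = 5, y₂ ≡ 7 (mod 17). m = 1×17×3 + 13×5×7 ≡ 81 (mod 85)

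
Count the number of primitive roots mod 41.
Number of primitive roots mod 41 = φ(40) = 16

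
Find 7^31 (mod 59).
Using repeated squaring. 31 = 16 + 8 + 4 + 2 + 1 (binary 11111). Repeated squaring mod 59: 7^1 ≡ 7; 7^2 ≡ 7² = 49 ≡ 49; 7^4 ≡ 49² = 2401 ≡ 41; 7^8 ≡ 41² = 1681 ≡ 29; 7^16 ≡ 29² = 841 ≡ 15. Multiply: 7^31 = 7^16 × 7^8 × 7^4 × 7^2 × 7^1 ≡ 15 × 29 × 41 × 49 × 7 (mod 59): 15 × 29 = 435 ≡ 22; 22 × 41 = 902 ≡ 17; 17 × 49 = 833 ≡ 7; 7 × 7 = 49 ≡ 49. So 7^31 ≡ 49 (mod 59).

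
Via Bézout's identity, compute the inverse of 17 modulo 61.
Extended GCD: 17(18) + 61(-5) = 1. So 17^(-1) ≡ 18 ≡ 18 (mod 61). Verify: 17 × 18 = 306 ≡ 1 (mod 61)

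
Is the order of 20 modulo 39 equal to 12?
Yes, ord_39(20) = 12.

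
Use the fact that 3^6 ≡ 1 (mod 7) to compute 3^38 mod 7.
By Fermat: 3^{6} ≡ 1 (mod 7). 38 = 6×6 + 2. So 3^{38} ≡ 3^{2} ≡ 2 (mod 7)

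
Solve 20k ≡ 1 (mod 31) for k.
14

Using Extended Euclidean Algorithm:
gcd(20, 31) = 1
Bezout coefficients: 20 × 14 + 31 × -9 = 1
So 20 × 14 ≡ 1 (mod 31)
The inverse is 14 mod 31 = 14
Verification: 20 × 14 = 280 = 9 × 31 + 1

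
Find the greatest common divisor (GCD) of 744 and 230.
2

Using the Euclidean algorithm:
744 = 3 × 230 + 54
230 = 4 × 54 + 14
54 = 3 × 14 + 12
14 = 1 × 12 + 2
12 = 6 × 2 + 0

GCD(744, 230) = 2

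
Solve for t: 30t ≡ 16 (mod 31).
15

Since gcd(30, 31) = 1 divides 16, a solution exists.
Multiply both sides by the inverse of 30 mod 31:
  30^(-1) mod 31 = 30
  x ≡ 30 × 16 ≡ 480 ≡ 15 (mod 31)
Verification: 30 × 15 = 450 = 14 × 31 + 16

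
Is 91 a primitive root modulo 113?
No

To verify, check if 91^(112/q) ≢ 1 (mod 113) for each prime divisor q of 112
Divisors of 112 = 112: [1, 2, 4, 7, 8, 14, 16, 28, 56, 112]
  91^(112/2) = 91^56 ≡ 1 (mod 113)
  91^(112/7) = 91^16 ≡ 28 (mod 113)
Conclusion: 91 is not a primitive root modulo 113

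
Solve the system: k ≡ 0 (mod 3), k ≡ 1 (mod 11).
M = 3 × 11 = 33. M₁ = 11, y₁ ≡ 2 (mod 3). M₂ = 3, y₂ ≡ 4 (mod 11). k = 0×11×2 + 1×3×4 ≡ 12 (mod 33)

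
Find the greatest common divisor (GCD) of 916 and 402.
2

Using the Euclidean algorithm:
916 = 2 × 402 + 112
402 = 3 × 112 + 66
112 = 1 × 66 + 46
66 = 1 × 46 + 20
46 = 2 × 20 + 6
20 = 3 × 6 + 2
6 = 3 × 2 + 0

GCD(916, 402) = 2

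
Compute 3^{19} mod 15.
12

Using successive squaring:
Binary expansion of 19: 10011
Powers of 3 mod 15 (each is the square of the previous):
  3^1 ≡ 3 (mod 15)
  3^2 ≡ 3² = 9 ≡ 9 (mod 15)
  3^4 ≡ 9² = 81 ≡ 6 (mod 15)
  3^8 ≡ 6² = 36 ≡ 6 (mod 15)
  3^16 ≡ 6² = 36 ≡ 6 (mod 15)
19 = 16 + 2 + 1, so 3^19 = 3^16 × 3^2 × 3^1 ≡ 6 × 9 × 3 (mod 15)
Multiplying step by step:
  6 × 9 = 54 ≡ 9 (mod 15)
  9 × 3 = 27 ≡ 12 (mod 15)
Result: 3^19 ≡ 12 (mod 15)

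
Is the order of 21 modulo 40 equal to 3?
No, the actual order is 2, not 3.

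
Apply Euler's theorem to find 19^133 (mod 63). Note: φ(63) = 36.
By Euler: 19^{36} ≡ 1 (mod 63) since gcd(19, 63) = 1. 133 = 3×36 + 25. So 19^{133} ≡ 19^{25} ≡ 19 (mod 63)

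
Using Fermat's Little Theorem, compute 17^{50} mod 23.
12

By Fermat's Little Theorem, a^(p-1) ≡ 1 (mod p) for prime p and gcd(a, p) = 1
Here p = 23, so 17^22 ≡ 1 (mod 23)
We can reduce the exponent: 50 mod 22 = 6
So 17^50 ≡ 17^6 (mod 23)
Computing: 17^6 mod 23 = 12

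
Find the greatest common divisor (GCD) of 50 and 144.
2

Using the Euclidean algorithm:
50 = 0 × 144 + 50
144 = 2 × 50 + 44
50 = 1 × 44 + 6
44 = 7 × 6 + 2
6 = 3 × 2 + 0

GCD(50, 144) = 2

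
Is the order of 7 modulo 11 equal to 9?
No, the actual order is 10, not 9.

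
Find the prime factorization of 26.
2 × 13

Divide by primes starting from smallest:
26 ÷ 2 = 13
13 ÷ 13 = 1

26 = 2 × 13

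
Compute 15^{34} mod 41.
33

Using successive squaring:
Binary expansion of 34: 100010
Powers of 15 mod 41 (each is the square of the previous):
  15^1 ≡ 15 (mod 41)
  15^2 ≡ 15² = 225 ≡ 20 (mod 41)
  15^4 ≡ 20² = 400 ≡ 31 (mod 41)
  15^8 ≡ 31² = 961 ≡ 18 (mod 41)
  15^16 ≡ 18² = 324 ≡ 37 (mod 41)
  15^32 ≡ 37² = 1369 ≡ 16 (mod 41)
34 = 32 + 2, so 15^34 = 15^32 × 15^2 ≡ 16 × 20 (mod 41)
Multiplying step by step:
  16 × 20 = 320 ≡ 33 (mod 41)
Result: 15^34 ≡ 33 (mod 41)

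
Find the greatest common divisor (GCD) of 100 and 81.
1

Using the Euclidean algorithm:
100 = 1 × 81 + 19
81 = 4 × 19 + 5
19 = 3 × 5 + 4
5 = 1 × 4 + 1
4 = 4 × 1 + 0

GCD(100, 81) = 1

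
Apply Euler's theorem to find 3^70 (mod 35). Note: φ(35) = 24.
By Euler: 3^{24} ≡ 1 (mod 35) since gcd(3, 35) = 1. 70 = 2×24 + 22. So 3^{70} ≡ 3^{22} ≡ 4 (mod 35)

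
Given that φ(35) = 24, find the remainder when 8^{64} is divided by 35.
By Euler: 8^{24} ≡ 1 (mod 35) since gcd(8, 35) = 1. 64 = 2×24 + 16. So 8^{64} ≡ 8^{16} ≡ 1 (mod 35)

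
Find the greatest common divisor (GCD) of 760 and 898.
2

Using the Euclidean algorithm:
760 = 0 × 898 + 760
898 = 1 × 760 + 138
760 = 5 × 138 + 70
138 = 1 × 70 + 68
70 = 1 × 68 + 2
68 = 34 × 2 + 0

GCD(760, 898) = 2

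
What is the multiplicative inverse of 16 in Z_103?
16^(-1) ≡ 58 (mod 103). Verification: 16 × 58 = 928 ≡ 1 (mod 103)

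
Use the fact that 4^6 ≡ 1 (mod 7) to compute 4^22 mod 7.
By Fermat: 4^{6} ≡ 1 (mod 7). 22 = 3×6 + 4. So 4^{22} ≡ 4^{4} ≡ 4 (mod 7)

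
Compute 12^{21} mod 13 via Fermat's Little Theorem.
12

By Fermat's Little Theorem, a^(p-1) ≡ 1 (mod p) for prime p and gcd(a, p) = 1
Here p = 13, so 12^12 ≡ 1 (mod 13)
We can reduce the exponent: 21 mod 12 = 9
So 12^21 ≡ 12^9 (mod 13)
Computing: 12^9 mod 13 = 12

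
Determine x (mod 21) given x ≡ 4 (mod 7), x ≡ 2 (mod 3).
11

Using the Chinese Remainder Theorem:
M = product of moduli = 21
For equation 1: M_1 = 3, 3 ≡ 3 (mod 7), inverse of 3 mod 7 is 5 (check: 3 × 5 = 15 ≡ 1 (mod 7))
For equation 2: M_2 = 7, 7 ≡ 1 (mod 3), inverse of 7 mod 3 is 1 (check: 1 × 1 = 1 ≡ 1 (mod 3))
Combine: x ≡ Σ r_i×M_i×(M_i⁻¹ mod m_i) = 4×3×5 + 2×7×1 = 60 + 14 = 74
74 mod 21 = 11
x ≡ 11 (mod 21)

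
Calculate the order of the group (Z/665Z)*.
432

Prime factorization: 665 = 5 × 7 × 19
Using the formula φ(n) = n × Π(1 - 1/p) for each prime factor p:
φ(665) = 665 × (1 - 1/5) × (1 - 1/7) × (1 - 1/19)
φ(665) = 432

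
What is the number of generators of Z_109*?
Number of primitive roots mod 109 = φ(108) = 36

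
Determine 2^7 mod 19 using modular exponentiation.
7 = 4 + 2 + 1 (binary 111). Repeated squaring mod 19: 2^1 ≡ 2; 2^2 ≡ 2² = 4 ≡ 4; 2^4 ≡ 4² = 16 ≡ 16. Multiply: 2^7 = 2^4 × 2^2 × 2^1 ≡ 16 × 4 × 2 (mod 19): 16 × 4 = 64 ≡ 7; 7 × 2 = 14 ≡ 14. So 2^7 ≡ 14 (mod 19).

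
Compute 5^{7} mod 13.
8

Using successive squaring:
Binary expansion of 7: 111
Powers of 5 mod 13 (each is the square of the previous):
  5^1 ≡ 5 (mod 13)
  5^2 ≡ 5² = 25 ≡ 12 (mod 13)
  5^4 ≡ 12² = 144 ≡ 1 (mod 13)
7 = 4 + 2 + 1, so 5^7 = 5^4 × 5^2 × 5^1 ≡ 1 × 12 × 5 (mod 13)
Multiplying step by step:
  1 × 12 = 12 ≡ 12 (mod 13)
  12 × 5 = 60 ≡ 8 (mod 13)
Result: 5^7 ≡ 8 (mod 13)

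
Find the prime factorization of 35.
5 × 7

Divide by primes starting from smallest:
35 ÷ 5 = 7
7 ÷ 7 = 1

35 = 5 × 7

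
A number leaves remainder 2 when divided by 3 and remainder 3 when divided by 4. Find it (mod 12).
M = 3 × 4 = 12. M₁ = 4, y₁ ≡ 1 (mod 3). M₂ = 3, y₂ ≡ 3 (mod 4). m = 2×4×1 + 3×3×3 ≡ 11 (mod 12)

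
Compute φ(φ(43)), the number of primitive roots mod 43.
Number of primitive roots mod 43 = φ(42) = 12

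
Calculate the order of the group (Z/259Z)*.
216

Prime factorization: 259 = 7 × 37
Using the formula φ(n) = n × Π(1 - 1/p) for each prime factor p:
φ(259) = 259 × (1 - 1/7) × (1 - 1/37)
φ(259) = 216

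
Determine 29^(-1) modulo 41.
29^(-1) ≡ 17 (mod 41). Verification: 29 × 17 = 493 ≡ 1 (mod 41)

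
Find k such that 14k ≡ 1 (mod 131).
14^(-1) ≡ 103 (mod 131). Verification: 14 × 103 = 1442 ≡ 1 (mod 131)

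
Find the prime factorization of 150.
2 × 3 × 5^2

Divide by primes starting from smallest:
150 ÷ 2 = 75
75 ÷ 3 = 25
25 ÷ 5 = 5
5 ÷ 5 = 1

150 = 2 × 3 × 5^2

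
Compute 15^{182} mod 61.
42

Using successive squaring:
Binary expansion of 182: 10110110
Powers of 15 mod 61 (each is the square of the previous):
  15^1 ≡ 15 (mod 61)
  15^2 ≡ 15² = 225 ≡ 42 (mod 61)
  15^4 ≡ 42² = 1764 ≡ 56 (mod 61)
  15^8 ≡ 56² = 3136 ≡ 25 (mod 61)
  15^16 ≡ 25² = 625 ≡ 15 (mod 61)
  15^32 ≡ 15² = 225 ≡ 42 (mod 61)
  15^64 ≡ 42² = 1764 ≡ 56 (mod 61)
  15^128 ≡ 56² = 3136 ≡ 25 (mod 61)
182 = 128 + 32 + 16 + 4 + 2, so 15^182 = 15^128 × 15^32 × 15^16 × 15^4 × 15^2 ≡ 25 × 42 × 15 × 56 × 42 (mod 61)
Multiplying step by step:
  25 × 42 = 1050 ≡ 13 (mod 61)
  13 × 15 = 195 ≡ 12 (mod 61)
  12 × 56 = 672 ≡ 1 (mod 61)
  1 × 42 = 42 ≡ 42 (mod 61)
Result: 15^182 ≡ 42 (mod 61)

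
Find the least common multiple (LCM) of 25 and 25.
25

First find GCD(25, 25) using the Euclidean algorithm:
25 = 1 × 25 + 0
GCD(25, 25) = 25

LCM formula: LCM(a, b) = (a × b) / GCD(a, b)
LCM(25, 25) = (25 × 25) / 25
LCM(25, 25) = 625 / 25
LCM(25, 25) = 25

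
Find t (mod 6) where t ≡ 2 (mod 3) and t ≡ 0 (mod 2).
M = 3 × 2 = 6. M₁ = 2, y₁ ≡ 2 (mod 3). M₂ = 3, y₂ ≡ 1 (mod 2). t = 2×2×2 + 0×3×1 ≡ 2 (mod 6)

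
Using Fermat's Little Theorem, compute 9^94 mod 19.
By Fermat: 9^{18} ≡ 1 (mod 19). 94 = 5×18 + 4. So 9^{94} ≡ 9^{4} ≡ 6 (mod 19)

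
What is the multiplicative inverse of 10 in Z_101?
91

Using Extended Euclidean Algorithm:
gcd(10, 101) = 1
Bezout coefficients: 10 × -10 + 101 × 1 = 1
So 10 × -10 ≡ 1 (mod 101)
The inverse is -10 mod 101 = 91
Verification: 10 × 91 = 910 = 9 × 101 + 1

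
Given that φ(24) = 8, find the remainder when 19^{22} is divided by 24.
By Euler: 19^{8} ≡ 1 (mod 24) since gcd(19, 24) = 1. 22 = 2×8 + 6. So 19^{22} ≡ 19^{6} ≡ 1 (mod 24)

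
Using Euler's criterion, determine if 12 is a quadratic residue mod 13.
By Euler's criterion: 12^{6} ≡ 1 (mod 13). Since this equals 1, 12 is a QR.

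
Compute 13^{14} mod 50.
39

Using successive squaring:
Binary expansion of 14: 1110
Powers of 13 mod 50 (each is the square of the previous):
  13^1 ≡ 13 (mod 50)
  13^2 ≡ 13² = 169 ≡ 19 (mod 50)
  13^4 ≡ 19² = 361 ≡ 11 (mod 50)
  13^8 ≡ 11² = 121 ≡ 21 (mod 50)
14 = 8 + 4 + 2, so 13^14 = 13^8 × 13^4 × 13^2 ≡ 21 × 11 × 19 (mod 50)
Multiplying step by step:
  21 × 11 = 231 ≡ 31 (mod 50)
  31 × 19 = 589 ≡ 39 (mod 50)
Result: 13^14 ≡ 39 (mod 50)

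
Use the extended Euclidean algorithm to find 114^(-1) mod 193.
Extended GCD: 114(-22) + 193(13) = 1. So 114^(-1) ≡ 171 ≡ 171 (mod 193). Verify: 114 × 171 = 19494 ≡ 1 (mod 193)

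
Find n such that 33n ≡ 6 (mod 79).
72

Since gcd(33, 79) = 1 divides 6, a solution exists.
Multiply both sides by the inverse of 33 mod 79:
  33^(-1) mod 79 = 12
  x ≡ 12 × 6 ≡ 72 ≡ 72 (mod 79)
Verification: 33 × 72 = 2376 = 30 × 79 + 6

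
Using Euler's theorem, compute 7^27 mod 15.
By Euler: 7^{8} ≡ 1 (mod 15) since gcd(7, 15) = 1. 27 = 3×8 + 3. So 7^{27} ≡ 7^{3} ≡ 13 (mod 15)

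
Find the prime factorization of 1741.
1741

Divide by primes starting from smallest:
1741 ÷ 1741 = 1

1741 = 1741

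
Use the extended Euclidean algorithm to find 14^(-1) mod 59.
Extended GCD: 14(-21) + 59(5) = 1. So 14^(-1) ≡ 38 ≡ 38 (mod 59). Verify: 14 × 38 = 532 ≡ 1 (mod 59)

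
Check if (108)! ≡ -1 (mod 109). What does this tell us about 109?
(108)! mod 109 = 108. Since this equals -1 (mod 109), Wilson confirms 109 is prime.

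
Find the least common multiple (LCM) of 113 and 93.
10509

First find GCD(113, 93) using the Euclidean algorithm:
113 = 1 × 93 + 20
93 = 4 × 20 + 13
20 = 1 × 13 + 7
13 = 1 × 7 + 6
7 = 1 × 6 + 1
6 = 6 × 1 + 0
GCD(113, 93) = 1

LCM formula: LCM(a, b) = (a × b) / GCD(a, b)
LCM(113, 93) = (113 × 93) / 1
LCM(113, 93) = 10509 / 1
LCM(113, 93) = 10509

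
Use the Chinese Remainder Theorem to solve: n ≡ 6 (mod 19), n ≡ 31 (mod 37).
253

Using the Chinese Remainder Theorem:
M = product of moduli = 703
For equation 1: M_1 = 37, 37 ≡ 18 (mod 19), inverse of 37 mod 19 is 18 (check: 18 × 18 = 324 ≡ 1 (mod 19))
For equation 2: M_2 = 19, 19 ≡ 19 (mod 37), inverse of 19 mod 37 is 2 (check: 19 × 2 = 38 ≡ 1 (mod 37))
Combine: n ≡ Σ r_i×M_i×(M_i⁻¹ mod m_i) = 6×37×18 + 31×19×2 = 3996 + 1178 = 5174
5174 mod 703 = 253
n ≡ 253 (mod 703)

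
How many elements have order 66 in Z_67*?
Number of primitive roots mod 67 = φ(66) = 20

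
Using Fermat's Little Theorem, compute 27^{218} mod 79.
46

By Fermat's Little Theorem, a^(p-1) ≡ 1 (mod p) for prime p and gcd(a, p) = 1
Here p = 79, so 27^78 ≡ 1 (mod 79)
We can reduce the exponent: 218 mod 78 = 62
So 27^218 ≡ 27^62 (mod 79)
Computing: 27^62 mod 79 = 46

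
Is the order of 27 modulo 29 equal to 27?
No, the actual order is 28, not 27.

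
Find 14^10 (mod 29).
10 = 8 + 2 (binary 1010). Repeated squaring mod 29: 14^1 ≡ 14; 14^2 ≡ 14² = 196 ≡ 22; 14^4 ≡ 22² = 484 ≡ 20; 14^8 ≡ 20² = 400 ≡ 23. Multiply: 14^10 = 14^8 × 14^2 ≡ 23 × 22 (mod 29): 23 × 22 = 506 ≡ 13. So 14^10 ≡ 13 (mod 29).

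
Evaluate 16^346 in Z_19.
Using Fermat: 16^{18} ≡ 1 (mod 19). 346 ≡ 4 (mod 18). So 16^{346} ≡ 16^{4} ≡ 5 (mod 19)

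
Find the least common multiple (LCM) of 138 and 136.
9384

First find GCD(138, 136) using the Euclidean algorithm:
138 = 1 × 136 + 2
136 = 68 × 2 + 0
GCD(138, 136) = 2

LCM formula: LCM(a, b) = (a × b) / GCD(a, b)
LCM(138, 136) = (138 × 136) / 2
LCM(138, 136) = 18768 / 2
LCM(138, 136) = 9384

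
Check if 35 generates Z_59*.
p - 1 = 58 has prime divisors 2, 29. Check 35^(58/q) mod 59 for each: 35^(58/2) = 35^29 ≡ 1, 35^(58/29) = 35^2 ≡ 45 (mod 59). Since 35^29 ≡ 1 (mod 59), the order of 35 divides 29 (in fact the order is 29) ≠ 58, so it is not a primitive root.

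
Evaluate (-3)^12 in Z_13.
Using Fermat: (-3)^{12} ≡ 1 (mod 13). 12 ≡ 0 (mod 12). So (-3)^{12} ≡ (-3)^{0} ≡ 1 (mod 13)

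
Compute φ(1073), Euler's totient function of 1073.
1008

Prime factorization: 1073 = 29 × 37
Using the formula φ(n) = n × Π(1 - 1/p) for each prime factor p:
φ(1073) = 1073 × (1 - 1/29) × (1 - 1/37)
φ(1073) = 1008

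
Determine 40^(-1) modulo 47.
40^(-1) ≡ 20 (mod 47). Verification: 40 × 20 = 800 ≡ 1 (mod 47)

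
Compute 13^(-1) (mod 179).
13^(-1) ≡ 124 (mod 179). Verification: 13 × 124 = 1612 ≡ 1 (mod 179)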